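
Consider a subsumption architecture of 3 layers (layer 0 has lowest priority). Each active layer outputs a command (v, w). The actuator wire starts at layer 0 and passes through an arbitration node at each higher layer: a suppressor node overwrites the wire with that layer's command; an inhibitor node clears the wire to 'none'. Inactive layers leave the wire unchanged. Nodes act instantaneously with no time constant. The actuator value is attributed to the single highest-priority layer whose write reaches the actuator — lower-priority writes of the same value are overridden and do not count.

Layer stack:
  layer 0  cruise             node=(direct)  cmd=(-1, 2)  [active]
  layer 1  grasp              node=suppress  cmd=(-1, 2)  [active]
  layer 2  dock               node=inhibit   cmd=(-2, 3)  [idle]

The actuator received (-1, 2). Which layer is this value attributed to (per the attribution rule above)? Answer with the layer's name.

[0] cruise on; wire := (-1, 2)
[1] grasp on (suppress); wire := (-1, 2)
[2] dock off; pass (-1, 2)
output (-1, 2)
last writer: layer 1 = grasp

grasp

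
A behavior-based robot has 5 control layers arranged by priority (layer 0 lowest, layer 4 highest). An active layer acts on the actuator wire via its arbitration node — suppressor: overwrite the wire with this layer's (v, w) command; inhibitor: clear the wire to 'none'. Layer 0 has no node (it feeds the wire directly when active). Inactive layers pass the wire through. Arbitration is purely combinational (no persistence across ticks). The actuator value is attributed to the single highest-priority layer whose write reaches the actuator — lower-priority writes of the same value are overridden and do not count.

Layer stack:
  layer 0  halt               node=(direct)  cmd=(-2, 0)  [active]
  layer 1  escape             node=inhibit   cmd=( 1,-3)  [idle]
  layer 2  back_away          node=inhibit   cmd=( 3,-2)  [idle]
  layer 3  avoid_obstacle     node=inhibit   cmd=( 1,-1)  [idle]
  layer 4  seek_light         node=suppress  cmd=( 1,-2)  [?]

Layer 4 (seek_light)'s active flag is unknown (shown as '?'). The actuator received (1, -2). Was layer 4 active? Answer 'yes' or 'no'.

If layer 4 is active=yes:
  actuator would be (1, -2)
If layer 4 is active=no:
  actuator would be (-2, 0)
Observed (1, -2), so layer 4 was active.

yes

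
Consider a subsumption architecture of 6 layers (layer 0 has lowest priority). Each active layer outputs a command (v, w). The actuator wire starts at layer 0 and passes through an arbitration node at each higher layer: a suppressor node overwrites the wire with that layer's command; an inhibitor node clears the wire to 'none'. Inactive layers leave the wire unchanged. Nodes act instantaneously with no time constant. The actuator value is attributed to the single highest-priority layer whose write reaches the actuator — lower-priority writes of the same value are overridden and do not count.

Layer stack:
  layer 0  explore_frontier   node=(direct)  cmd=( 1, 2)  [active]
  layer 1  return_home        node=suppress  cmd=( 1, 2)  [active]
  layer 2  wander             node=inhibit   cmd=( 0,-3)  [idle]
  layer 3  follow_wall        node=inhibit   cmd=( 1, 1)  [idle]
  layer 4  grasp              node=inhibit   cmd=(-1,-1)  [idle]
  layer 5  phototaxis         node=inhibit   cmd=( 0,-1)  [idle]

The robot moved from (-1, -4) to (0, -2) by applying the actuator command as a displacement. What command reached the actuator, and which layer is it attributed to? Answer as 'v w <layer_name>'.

displacement = (0, -2) − (-1, -4) = (1, 2)
[0] explore_frontier on; wire := (1, 2)
[1] return_home on (suppress); wire := (1, 2)
[2] wander off; pass (1, 2)
[3] follow_wall off; pass (1, 2)
[4] grasp off; pass (1, 2)
[5] phototaxis off; pass (1, 2)
output (1, 2) — from layer 1 (return_home)

1 2 return_home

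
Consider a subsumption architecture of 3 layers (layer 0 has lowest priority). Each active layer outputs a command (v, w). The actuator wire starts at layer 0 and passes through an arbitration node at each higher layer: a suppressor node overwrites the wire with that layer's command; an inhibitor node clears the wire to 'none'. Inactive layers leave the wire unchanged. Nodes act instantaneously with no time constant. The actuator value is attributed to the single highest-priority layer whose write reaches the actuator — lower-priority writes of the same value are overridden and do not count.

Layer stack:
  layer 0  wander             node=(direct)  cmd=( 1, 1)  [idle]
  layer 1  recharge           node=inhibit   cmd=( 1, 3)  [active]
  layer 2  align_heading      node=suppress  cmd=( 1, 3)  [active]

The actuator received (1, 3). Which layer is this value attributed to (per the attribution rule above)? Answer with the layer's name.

align_heading

[0] wander off; wire := none
[1] recharge on (inhibit); wire := none
[2] align_heading on (suppress); wire := (1, 3)
output (1, 3)
last writer: layer 2 = align_heading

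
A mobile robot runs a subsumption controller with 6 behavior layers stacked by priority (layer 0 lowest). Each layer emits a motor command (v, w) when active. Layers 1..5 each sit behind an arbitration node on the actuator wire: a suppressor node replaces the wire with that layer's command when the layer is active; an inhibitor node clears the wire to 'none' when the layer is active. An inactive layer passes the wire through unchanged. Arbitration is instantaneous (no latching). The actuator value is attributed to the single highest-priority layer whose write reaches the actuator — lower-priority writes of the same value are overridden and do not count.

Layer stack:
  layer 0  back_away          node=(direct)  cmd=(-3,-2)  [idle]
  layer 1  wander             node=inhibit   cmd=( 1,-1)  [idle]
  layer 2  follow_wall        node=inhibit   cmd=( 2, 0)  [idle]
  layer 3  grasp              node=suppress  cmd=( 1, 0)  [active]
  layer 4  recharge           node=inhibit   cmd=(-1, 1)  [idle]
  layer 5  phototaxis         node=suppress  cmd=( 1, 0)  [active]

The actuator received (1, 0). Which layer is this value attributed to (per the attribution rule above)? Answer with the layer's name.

phototaxis

layer 0 (back_away) idle — none
layer 1 (wander) idle — unchanged: none
layer 2 (follow_wall) idle — unchanged: none
layer 3 (grasp) active — suppresses: (1, 0)
layer 4 (recharge) idle — unchanged: (1, 0)
layer 5 (phototaxis) active — suppresses: (1, 0)
→ actuator (1, 0)
last writer: layer 5 = phototaxis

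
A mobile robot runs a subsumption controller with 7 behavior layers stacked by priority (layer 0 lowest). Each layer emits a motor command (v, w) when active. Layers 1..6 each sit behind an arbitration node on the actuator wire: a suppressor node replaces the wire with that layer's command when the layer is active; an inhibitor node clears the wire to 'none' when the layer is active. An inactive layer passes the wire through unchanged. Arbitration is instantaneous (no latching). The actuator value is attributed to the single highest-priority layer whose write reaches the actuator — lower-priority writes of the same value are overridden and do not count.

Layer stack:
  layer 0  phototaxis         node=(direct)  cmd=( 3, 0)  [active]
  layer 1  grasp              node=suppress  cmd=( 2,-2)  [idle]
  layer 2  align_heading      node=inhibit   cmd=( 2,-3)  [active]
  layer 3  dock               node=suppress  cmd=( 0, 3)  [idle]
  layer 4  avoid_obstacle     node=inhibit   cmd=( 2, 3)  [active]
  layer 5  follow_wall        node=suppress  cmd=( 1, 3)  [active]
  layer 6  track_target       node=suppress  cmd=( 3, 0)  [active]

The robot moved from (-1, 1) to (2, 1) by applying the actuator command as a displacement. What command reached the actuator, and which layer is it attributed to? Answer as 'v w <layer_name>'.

displacement = (2, 1) − (-1, 1) = (3, 0)
[0] phototaxis on; wire := (3, 0)
[1] grasp off; pass (3, 0)
[2] align_heading on (inhibit); wire := none
[3] dock off; pass none
[4] avoid_obstacle on (inhibit); wire := none
[5] follow_wall on (suppress); wire := (1, 3)
[6] track_target on (suppress); wire := (3, 0)
output (3, 0) — from layer 6 (track_target)

3 0 track_target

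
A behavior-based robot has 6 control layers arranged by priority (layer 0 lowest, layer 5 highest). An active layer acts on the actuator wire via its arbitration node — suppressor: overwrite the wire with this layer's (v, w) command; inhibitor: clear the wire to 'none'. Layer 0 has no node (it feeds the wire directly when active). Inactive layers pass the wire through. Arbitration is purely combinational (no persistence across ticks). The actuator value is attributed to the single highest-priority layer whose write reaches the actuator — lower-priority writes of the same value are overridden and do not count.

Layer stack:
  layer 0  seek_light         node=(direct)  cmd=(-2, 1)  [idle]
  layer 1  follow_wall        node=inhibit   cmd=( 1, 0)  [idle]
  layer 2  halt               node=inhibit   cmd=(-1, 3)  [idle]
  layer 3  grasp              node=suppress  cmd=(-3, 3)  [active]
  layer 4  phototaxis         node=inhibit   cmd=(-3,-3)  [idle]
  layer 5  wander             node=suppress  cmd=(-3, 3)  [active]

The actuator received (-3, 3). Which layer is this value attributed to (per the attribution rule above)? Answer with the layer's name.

layer 0 (seek_light) idle — none
layer 1 (follow_wall) idle — unchanged: none
layer 2 (halt) idle — unchanged: none
layer 3 (grasp) active — suppresses: (-3, 3)
layer 4 (phototaxis) idle — unchanged: (-3, 3)
layer 5 (wander) active — suppresses: (-3, 3)
→ actuator (-3, 3)
last writer: layer 5 = wander

wander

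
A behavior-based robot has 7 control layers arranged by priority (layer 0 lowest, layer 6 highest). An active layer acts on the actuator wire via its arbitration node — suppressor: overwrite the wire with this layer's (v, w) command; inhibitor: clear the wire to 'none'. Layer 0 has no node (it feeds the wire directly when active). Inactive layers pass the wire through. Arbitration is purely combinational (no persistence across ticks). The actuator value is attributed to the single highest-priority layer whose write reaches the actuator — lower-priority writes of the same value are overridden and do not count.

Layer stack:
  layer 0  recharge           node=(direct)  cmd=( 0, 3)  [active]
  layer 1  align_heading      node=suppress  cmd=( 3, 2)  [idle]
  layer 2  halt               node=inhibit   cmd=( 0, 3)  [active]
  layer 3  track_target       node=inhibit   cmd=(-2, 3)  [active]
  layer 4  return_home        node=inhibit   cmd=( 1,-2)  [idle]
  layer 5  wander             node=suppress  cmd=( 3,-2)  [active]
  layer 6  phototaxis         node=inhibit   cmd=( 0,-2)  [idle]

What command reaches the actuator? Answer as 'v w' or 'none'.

[0] recharge on; wire := (0, 3)
[1] align_heading off; pass (0, 3)
[2] halt on (inhibit); wire := none
[3] track_target on (inhibit); wire := none
[4] return_home off; pass none
[5] wander on (suppress); wire := (3, -2)
[6] phototaxis off; pass (3, -2)
output (3, -2)

3 -2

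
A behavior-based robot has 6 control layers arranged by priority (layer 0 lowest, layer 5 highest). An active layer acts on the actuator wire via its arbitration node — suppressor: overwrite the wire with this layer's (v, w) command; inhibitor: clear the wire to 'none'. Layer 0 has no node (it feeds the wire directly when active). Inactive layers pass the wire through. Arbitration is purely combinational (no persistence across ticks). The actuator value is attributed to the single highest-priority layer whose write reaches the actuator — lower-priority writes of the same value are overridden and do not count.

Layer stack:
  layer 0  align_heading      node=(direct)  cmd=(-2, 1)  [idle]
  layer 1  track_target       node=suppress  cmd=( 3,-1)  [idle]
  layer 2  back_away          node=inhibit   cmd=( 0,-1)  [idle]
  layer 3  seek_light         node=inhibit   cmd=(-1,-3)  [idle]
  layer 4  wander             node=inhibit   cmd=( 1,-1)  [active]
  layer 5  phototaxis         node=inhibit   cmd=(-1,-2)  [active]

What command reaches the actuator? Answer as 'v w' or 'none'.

L0 align_heading: idle → wire = none
L1 track_target: idle → wire stays none
L2 back_away: idle → wire stays none
L3 seek_light: idle → wire stays none
L4 wander: active, inhibitor → wire = none
L5 phototaxis: active, inhibitor → wire = none
actuator = none

none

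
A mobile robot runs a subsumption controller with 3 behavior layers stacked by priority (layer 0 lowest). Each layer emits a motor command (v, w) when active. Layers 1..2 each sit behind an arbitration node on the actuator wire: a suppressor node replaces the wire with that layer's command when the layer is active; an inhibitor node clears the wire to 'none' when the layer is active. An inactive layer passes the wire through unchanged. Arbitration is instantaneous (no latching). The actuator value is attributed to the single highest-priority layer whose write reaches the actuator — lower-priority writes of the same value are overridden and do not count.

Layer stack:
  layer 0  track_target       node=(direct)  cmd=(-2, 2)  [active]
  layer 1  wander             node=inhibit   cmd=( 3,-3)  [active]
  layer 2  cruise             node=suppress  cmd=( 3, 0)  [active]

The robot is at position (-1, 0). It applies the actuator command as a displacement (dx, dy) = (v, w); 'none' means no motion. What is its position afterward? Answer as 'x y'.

layer 0 (track_target) active — direct: (-2, 2)
layer 1 (wander) active — inhibits: none
layer 2 (cruise) active — suppresses: (3, 0)
→ actuator (3, 0)
position: (-1, 0) + (3, 0) = (2, 0)

2 0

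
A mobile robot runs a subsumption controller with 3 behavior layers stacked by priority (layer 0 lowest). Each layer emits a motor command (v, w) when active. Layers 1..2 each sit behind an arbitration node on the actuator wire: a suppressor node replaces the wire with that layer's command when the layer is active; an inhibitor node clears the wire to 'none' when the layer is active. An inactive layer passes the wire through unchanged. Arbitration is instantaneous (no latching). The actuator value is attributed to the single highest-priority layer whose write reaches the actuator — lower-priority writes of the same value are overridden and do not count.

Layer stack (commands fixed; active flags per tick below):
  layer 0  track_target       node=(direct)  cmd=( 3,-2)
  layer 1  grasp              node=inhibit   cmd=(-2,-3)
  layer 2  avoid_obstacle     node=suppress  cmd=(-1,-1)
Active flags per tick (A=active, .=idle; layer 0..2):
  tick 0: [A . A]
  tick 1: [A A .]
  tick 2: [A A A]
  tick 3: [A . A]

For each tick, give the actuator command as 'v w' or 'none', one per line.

-1 -1
none
-1 -1
-1 -1

tick 0:
  [0] track_target on; wire := (3, -2)
  [1] grasp off; pass (3, -2)
  [2] avoid_obstacle on (suppress); wire := (-1, -1)
  output (-1, -1)
tick 1:
  [0] track_target on; wire := (3, -2)
  [1] grasp on (inhibit); wire := none
  [2] avoid_obstacle off; pass none
  output none
tick 2:
  [0] track_target on; wire := (3, -2)
  [1] grasp on (inhibit); wire := none
  [2] avoid_obstacle on (suppress); wire := (-1, -1)
  output (-1, -1)
tick 3:
  [0] track_target on; wire := (3, -2)
  [1] grasp off; pass (3, -2)
  [2] avoid_obstacle on (suppress); wire := (-1, -1)
  output (-1, -1)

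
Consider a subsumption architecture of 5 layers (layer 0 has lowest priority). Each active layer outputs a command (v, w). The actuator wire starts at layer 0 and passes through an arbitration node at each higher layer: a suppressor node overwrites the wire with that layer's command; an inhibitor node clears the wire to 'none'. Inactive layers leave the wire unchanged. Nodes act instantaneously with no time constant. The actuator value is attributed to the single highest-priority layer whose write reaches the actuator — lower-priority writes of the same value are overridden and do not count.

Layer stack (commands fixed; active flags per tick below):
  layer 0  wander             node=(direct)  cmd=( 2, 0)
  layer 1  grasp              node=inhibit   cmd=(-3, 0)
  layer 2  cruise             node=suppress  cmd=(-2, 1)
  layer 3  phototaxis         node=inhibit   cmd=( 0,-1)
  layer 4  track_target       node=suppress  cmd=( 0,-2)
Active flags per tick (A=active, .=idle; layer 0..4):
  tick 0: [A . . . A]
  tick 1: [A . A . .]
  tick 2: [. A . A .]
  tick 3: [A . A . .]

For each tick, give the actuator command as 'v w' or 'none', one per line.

tick 0:
  L0 wander: active, feeds wire = (2, 0)
  L1 grasp: idle → wire stays (2, 0)
  L2 cruise: idle → wire stays (2, 0)
  L3 phototaxis: idle → wire stays (2, 0)
  L4 track_target: active, suppressor → wire = (0, -2)
  actuator = (0, -2)
tick 1:
  L0 wander: active, feeds wire = (2, 0)
  L1 grasp: idle → wire stays (2, 0)
  L2 cruise: active, suppressor → wire = (-2, 1)
  L3 phototaxis: idle → wire stays (-2, 1)
  L4 track_target: idle → wire stays (-2, 1)
  actuator = (-2, 1)
tick 2:
  L0 wander: idle → wire = none
  L1 grasp: active, inhibitor → wire = none
  L2 cruise: idle → wire stays none
  L3 phototaxis: active, inhibitor → wire = none
  L4 track_target: idle → wire stays none
  actuator = none
tick 3:
  L0 wander: active, feeds wire = (2, 0)
  L1 grasp: idle → wire stays (2, 0)
  L2 cruise: active, suppressor → wire = (-2, 1)
  L3 phototaxis: idle → wire stays (-2, 1)
  L4 track_target: idle → wire stays (-2, 1)
  actuator = (-2, 1)

0 -2
-2 1
none
-2 1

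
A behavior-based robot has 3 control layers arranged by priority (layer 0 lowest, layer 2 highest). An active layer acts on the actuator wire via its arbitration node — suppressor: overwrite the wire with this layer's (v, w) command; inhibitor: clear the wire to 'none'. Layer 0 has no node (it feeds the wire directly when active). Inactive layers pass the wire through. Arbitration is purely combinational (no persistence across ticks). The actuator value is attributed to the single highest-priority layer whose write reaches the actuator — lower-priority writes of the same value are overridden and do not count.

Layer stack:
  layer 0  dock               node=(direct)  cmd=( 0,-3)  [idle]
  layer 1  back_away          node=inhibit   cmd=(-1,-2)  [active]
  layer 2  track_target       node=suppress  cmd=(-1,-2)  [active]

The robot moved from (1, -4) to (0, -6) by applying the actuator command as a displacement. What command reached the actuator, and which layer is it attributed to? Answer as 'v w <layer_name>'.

displacement = (0, -6) − (1, -4) = (-1, -2)
layer 0 (dock) idle — none
layer 1 (back_away) active — inhibits: none
layer 2 (track_target) active — suppresses: (-1, -2)
→ actuator (-1, -2) — from layer 2 (track_target)

-1 -2 track_target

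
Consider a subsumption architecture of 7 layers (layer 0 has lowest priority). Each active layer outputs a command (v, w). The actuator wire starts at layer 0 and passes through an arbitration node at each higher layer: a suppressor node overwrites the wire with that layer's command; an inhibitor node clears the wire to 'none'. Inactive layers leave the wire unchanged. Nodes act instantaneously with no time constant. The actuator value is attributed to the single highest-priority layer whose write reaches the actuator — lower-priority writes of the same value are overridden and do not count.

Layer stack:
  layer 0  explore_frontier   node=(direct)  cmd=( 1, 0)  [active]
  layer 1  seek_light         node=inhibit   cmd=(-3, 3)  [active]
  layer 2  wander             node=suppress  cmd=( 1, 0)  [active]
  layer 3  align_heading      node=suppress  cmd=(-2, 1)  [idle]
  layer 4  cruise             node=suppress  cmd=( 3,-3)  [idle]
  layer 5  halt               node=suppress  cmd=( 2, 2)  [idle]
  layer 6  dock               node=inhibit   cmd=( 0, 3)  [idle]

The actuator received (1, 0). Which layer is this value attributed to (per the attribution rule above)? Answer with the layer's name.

wander

L0 explore_frontier: active, feeds wire = (1, 0)
L1 seek_light: active, inhibitor → wire = none
L2 wander: active, suppressor → wire = (1, 0)
L3 align_heading: idle → wire stays (1, 0)
L4 cruise: idle → wire stays (1, 0)
L5 halt: idle → wire stays (1, 0)
L6 dock: idle → wire stays (1, 0)
actuator = (1, 0)
last writer: layer 2 = wander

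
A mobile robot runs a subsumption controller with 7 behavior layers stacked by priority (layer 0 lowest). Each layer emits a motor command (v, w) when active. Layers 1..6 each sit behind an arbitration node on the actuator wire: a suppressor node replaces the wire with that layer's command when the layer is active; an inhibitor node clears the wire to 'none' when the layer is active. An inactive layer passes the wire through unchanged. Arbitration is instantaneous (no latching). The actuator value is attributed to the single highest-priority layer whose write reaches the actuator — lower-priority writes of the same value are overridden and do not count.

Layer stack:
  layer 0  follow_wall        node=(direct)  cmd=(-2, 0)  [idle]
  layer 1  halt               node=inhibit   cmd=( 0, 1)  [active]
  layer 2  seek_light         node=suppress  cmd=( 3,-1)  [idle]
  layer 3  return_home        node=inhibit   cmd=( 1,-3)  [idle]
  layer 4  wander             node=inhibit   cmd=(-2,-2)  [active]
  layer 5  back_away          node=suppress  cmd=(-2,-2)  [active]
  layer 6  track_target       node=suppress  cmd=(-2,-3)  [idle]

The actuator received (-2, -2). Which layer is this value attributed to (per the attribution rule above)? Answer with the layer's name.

back_away

L0 follow_wall: idle → wire = none
L1 halt: active, inhibitor → wire = none
L2 seek_light: idle → wire stays none
L3 return_home: idle → wire stays none
L4 wander: active, inhibitor → wire = none
L5 back_away: active, suppressor → wire = (-2, -2)
L6 track_target: idle → wire stays (-2, -2)
actuator = (-2, -2)
last writer: layer 5 = back_away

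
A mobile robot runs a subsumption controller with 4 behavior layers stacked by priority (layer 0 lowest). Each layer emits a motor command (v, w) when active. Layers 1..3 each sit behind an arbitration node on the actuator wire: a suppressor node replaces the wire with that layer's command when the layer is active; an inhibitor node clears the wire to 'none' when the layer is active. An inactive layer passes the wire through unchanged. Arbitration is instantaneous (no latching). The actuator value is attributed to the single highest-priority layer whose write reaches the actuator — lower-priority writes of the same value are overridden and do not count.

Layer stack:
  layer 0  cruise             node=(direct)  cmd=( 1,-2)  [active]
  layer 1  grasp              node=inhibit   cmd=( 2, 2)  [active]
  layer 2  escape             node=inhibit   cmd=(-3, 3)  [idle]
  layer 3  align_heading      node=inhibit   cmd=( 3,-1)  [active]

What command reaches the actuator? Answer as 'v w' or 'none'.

layer 0 (cruise) active — direct: (1, -2)
layer 1 (grasp) active — inhibits: none
layer 2 (escape) idle — unchanged: none
layer 3 (align_heading) active — inhibits: none
→ actuator none

none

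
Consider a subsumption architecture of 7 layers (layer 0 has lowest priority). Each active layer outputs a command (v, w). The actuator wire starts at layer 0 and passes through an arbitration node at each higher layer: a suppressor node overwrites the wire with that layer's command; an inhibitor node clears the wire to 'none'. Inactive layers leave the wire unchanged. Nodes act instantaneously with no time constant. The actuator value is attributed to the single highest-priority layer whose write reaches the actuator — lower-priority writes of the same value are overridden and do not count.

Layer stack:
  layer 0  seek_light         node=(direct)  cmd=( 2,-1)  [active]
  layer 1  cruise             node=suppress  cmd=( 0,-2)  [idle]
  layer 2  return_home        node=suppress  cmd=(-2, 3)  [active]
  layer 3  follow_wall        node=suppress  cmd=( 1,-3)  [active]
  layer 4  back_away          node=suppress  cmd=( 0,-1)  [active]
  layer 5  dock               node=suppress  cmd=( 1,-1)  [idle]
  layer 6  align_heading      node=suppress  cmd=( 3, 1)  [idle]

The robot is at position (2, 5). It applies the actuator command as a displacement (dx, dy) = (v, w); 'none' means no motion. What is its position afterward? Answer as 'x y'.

2 4

L0 seek_light: active, feeds wire = (2, -1)
L1 cruise: idle → wire stays (2, -1)
L2 return_home: active, suppressor → wire = (-2, 3)
L3 follow_wall: active, suppressor → wire = (1, -3)
L4 back_away: active, suppressor → wire = (0, -1)
L5 dock: idle → wire stays (0, -1)
L6 align_heading: idle → wire stays (0, -1)
actuator = (0, -1)
position: (2, 5) + (0, -1) = (2, 4)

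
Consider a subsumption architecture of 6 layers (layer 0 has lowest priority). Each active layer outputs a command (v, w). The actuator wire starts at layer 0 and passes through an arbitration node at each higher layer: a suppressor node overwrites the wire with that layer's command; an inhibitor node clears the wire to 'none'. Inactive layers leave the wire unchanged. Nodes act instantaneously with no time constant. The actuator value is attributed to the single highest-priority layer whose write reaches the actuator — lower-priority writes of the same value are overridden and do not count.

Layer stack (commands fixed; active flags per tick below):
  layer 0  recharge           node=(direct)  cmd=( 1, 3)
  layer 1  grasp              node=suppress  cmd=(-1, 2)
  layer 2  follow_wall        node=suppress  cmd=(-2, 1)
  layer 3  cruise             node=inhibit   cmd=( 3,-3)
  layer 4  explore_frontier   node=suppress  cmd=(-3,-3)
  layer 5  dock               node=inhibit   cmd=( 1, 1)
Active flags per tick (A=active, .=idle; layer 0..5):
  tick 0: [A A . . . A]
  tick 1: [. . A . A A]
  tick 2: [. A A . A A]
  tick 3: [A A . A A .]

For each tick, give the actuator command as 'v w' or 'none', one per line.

tick 0:
  layer 0 (recharge) active — direct: (1, 3)
  layer 1 (grasp) active — suppresses: (-1, 2)
  layer 2 (follow_wall) idle — unchanged: (-1, 2)
  layer 3 (cruise) idle — unchanged: (-1, 2)
  layer 4 (explore_frontier) idle — unchanged: (-1, 2)
  layer 5 (dock) active — inhibits: none
  → actuator none
tick 1:
  layer 0 (recharge) idle — none
  layer 1 (grasp) idle — unchanged: none
  layer 2 (follow_wall) active — suppresses: (-2, 1)
  layer 3 (cruise) idle — unchanged: (-2, 1)
  layer 4 (explore_frontier) active — suppresses: (-3, -3)
  layer 5 (dock) active — inhibits: none
  → actuator none
tick 2:
  layer 0 (recharge) idle — none
  layer 1 (grasp) active — suppresses: (-1, 2)
  layer 2 (follow_wall) active — suppresses: (-2, 1)
  layer 3 (cruise) idle — unchanged: (-2, 1)
  layer 4 (explore_frontier) active — suppresses: (-3, -3)
  layer 5 (dock) active — inhibits: none
  → actuator none
tick 3:
  layer 0 (recharge) active — direct: (1, 3)
  layer 1 (grasp) active — suppresses: (-1, 2)
  layer 2 (follow_wall) idle — unchanged: (-1, 2)
  layer 3 (cruise) active — inhibits: none
  layer 4 (explore_frontier) active — suppresses: (-3, -3)
  layer 5 (dock) idle — unchanged: (-3, -3)
  → actuator (-3, -3)

none
none
none
-3 -3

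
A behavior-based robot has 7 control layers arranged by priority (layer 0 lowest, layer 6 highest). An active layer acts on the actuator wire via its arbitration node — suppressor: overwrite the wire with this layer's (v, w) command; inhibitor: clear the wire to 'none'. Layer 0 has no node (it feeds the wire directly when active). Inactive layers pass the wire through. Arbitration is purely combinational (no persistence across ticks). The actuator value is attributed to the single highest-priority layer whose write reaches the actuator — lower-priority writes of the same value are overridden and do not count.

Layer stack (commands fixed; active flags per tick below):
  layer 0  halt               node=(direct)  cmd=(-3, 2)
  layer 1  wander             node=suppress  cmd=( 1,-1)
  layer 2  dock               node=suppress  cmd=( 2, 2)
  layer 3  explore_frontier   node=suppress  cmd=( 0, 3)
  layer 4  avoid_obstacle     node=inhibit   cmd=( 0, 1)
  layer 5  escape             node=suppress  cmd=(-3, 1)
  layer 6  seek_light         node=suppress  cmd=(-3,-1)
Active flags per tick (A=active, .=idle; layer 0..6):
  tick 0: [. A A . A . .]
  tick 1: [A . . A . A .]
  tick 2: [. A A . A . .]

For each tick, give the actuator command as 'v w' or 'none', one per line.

tick 0:
  L0 halt: idle → wire = none
  L1 wander: active, suppressor → wire = (1, -1)
  L2 dock: active, suppressor → wire = (2, 2)
  L3 explore_frontier: idle → wire stays (2, 2)
  L4 avoid_obstacle: active, inhibitor → wire = none
  L5 escape: idle → wire stays none
  L6 seek_light: idle → wire stays none
  actuator = none
tick 1:
  L0 halt: active, feeds wire = (-3, 2)
  L1 wander: idle → wire stays (-3, 2)
  L2 dock: idle → wire stays (-3, 2)
  L3 explore_frontier: active, suppressor → wire = (0, 3)
  L4 avoid_obstacle: idle → wire stays (0, 3)
  L5 escape: active, suppressor → wire = (-3, 1)
  L6 seek_light: idle → wire stays (-3, 1)
  actuator = (-3, 1)
tick 2:
  L0 halt: idle → wire = none
  L1 wander: active, suppressor → wire = (1, -1)
  L2 dock: active, suppressor → wire = (2, 2)
  L3 explore_frontier: idle → wire stays (2, 2)
  L4 avoid_obstacle: active, inhibitor → wire = none
  L5 escape: idle → wire stays none
  L6 seek_light: idle → wire stays none
  actuator = none

none
-3 1
none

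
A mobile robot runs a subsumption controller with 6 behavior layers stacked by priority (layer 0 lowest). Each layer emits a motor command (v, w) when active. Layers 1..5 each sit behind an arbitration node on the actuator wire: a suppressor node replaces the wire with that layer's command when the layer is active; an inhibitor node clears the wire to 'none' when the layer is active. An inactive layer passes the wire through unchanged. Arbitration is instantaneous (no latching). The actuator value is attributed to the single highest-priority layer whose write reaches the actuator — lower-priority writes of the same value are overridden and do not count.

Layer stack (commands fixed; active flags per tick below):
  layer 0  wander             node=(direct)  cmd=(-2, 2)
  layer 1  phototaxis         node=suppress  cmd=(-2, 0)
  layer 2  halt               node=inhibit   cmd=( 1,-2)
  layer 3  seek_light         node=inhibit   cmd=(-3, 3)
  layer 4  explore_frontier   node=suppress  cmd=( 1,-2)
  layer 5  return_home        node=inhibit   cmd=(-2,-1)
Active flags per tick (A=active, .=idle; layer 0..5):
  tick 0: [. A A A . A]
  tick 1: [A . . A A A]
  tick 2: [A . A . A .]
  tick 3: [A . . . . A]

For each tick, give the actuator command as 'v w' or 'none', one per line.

none
none
1 -2
none

tick 0:
  layer 0 (wander) idle — none
  layer 1 (phototaxis) active — suppresses: (-2, 0)
  layer 2 (halt) active — inhibits: none
  layer 3 (seek_light) active — inhibits: none
  layer 4 (explore_frontier) idle — unchanged: none
  layer 5 (return_home) active — inhibits: none
  → actuator none
tick 1:
  layer 0 (wander) active — direct: (-2, 2)
  layer 1 (phototaxis) idle — unchanged: (-2, 2)
  layer 2 (halt) idle — unchanged: (-2, 2)
  layer 3 (seek_light) active — inhibits: none
  layer 4 (explore_frontier) active — suppresses: (1, -2)
  layer 5 (return_home) active — inhibits: none
  → actuator none
tick 2:
  layer 0 (wander) active — direct: (-2, 2)
  layer 1 (phototaxis) idle — unchanged: (-2, 2)
  layer 2 (halt) active — inhibits: none
  layer 3 (seek_light) idle — unchanged: none
  layer 4 (explore_frontier) active — suppresses: (1, -2)
  layer 5 (return_home) idle — unchanged: (1, -2)
  → actuator (1, -2)
tick 3:
  layer 0 (wander) active — direct: (-2, 2)
  layer 1 (phototaxis) idle — unchanged: (-2, 2)
  layer 2 (halt) idle — unchanged: (-2, 2)
  layer 3 (seek_light) idle — unchanged: (-2, 2)
  layer 4 (explore_frontier) idle — unchanged: (-2, 2)
  layer 5 (return_home) active — inhibits: none
  → actuator none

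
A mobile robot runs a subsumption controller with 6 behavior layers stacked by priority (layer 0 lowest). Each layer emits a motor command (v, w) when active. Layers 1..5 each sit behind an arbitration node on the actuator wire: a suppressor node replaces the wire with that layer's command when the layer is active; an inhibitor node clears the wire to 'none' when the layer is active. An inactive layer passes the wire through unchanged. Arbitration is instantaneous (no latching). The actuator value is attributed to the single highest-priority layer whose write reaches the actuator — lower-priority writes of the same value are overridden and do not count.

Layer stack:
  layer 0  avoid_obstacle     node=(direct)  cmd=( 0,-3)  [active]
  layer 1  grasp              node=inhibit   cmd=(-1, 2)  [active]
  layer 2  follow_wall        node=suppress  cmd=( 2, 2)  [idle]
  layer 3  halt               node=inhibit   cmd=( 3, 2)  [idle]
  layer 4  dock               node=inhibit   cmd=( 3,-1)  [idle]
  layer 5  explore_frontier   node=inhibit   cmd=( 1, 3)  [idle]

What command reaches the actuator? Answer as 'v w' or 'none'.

none

layer 0 (avoid_obstacle) active — direct: (0, -3)
layer 1 (grasp) active — inhibits: none
layer 2 (follow_wall) idle — unchanged: none
layer 3 (halt) idle — unchanged: none
layer 4 (dock) idle — unchanged: none
layer 5 (explore_frontier) idle — unchanged: none
→ actuator none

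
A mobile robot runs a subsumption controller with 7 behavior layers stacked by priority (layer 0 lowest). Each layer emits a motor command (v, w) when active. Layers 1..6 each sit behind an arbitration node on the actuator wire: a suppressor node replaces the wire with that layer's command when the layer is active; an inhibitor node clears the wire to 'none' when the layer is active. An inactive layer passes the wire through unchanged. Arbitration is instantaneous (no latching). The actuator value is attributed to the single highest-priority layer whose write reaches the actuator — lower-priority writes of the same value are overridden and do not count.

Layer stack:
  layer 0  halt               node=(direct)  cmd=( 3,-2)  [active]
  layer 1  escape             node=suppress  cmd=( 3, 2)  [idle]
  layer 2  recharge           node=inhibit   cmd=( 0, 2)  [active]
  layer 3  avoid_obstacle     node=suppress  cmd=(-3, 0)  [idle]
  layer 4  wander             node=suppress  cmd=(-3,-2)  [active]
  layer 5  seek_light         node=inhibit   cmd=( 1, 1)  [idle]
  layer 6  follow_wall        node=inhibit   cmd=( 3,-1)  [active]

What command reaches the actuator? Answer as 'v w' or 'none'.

none

[0] halt on; wire := (3, -2)
[1] escape off; pass (3, -2)
[2] recharge on (inhibit); wire := none
[3] avoid_obstacle off; pass none
[4] wander on (suppress); wire := (-3, -2)
[5] seek_light off; pass (-3, -2)
[6] follow_wall on (inhibit); wire := none
output none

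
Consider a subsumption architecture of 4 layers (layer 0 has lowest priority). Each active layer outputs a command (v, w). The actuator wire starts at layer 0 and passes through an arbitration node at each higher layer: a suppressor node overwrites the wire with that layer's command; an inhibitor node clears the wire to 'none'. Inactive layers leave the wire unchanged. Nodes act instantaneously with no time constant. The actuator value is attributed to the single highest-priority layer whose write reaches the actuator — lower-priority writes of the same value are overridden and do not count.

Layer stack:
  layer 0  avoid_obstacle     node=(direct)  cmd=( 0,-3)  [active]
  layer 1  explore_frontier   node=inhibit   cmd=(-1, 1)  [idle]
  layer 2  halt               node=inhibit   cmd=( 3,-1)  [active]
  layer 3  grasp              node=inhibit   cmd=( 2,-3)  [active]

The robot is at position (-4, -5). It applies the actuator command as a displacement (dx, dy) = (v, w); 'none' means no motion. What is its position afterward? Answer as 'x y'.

-4 -5

[0] avoid_obstacle on; wire := (0, -3)
[1] explore_frontier off; pass (0, -3)
[2] halt on (inhibit); wire := none
[3] grasp on (inhibit); wire := none
output none
position: (-4, -5) + none = (-4, -5)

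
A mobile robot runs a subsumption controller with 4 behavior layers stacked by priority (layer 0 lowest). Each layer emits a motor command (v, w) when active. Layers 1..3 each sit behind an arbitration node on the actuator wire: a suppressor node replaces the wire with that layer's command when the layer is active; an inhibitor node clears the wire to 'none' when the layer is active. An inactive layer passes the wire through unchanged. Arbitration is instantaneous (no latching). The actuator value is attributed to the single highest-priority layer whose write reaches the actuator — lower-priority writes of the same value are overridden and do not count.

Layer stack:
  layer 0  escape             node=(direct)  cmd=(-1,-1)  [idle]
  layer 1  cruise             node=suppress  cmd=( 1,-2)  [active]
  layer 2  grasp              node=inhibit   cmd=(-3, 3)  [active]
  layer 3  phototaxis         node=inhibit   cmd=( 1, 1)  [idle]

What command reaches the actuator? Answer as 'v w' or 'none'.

layer 0 (escape) idle — none
layer 1 (cruise) active — suppresses: (1, -2)
layer 2 (grasp) active — inhibits: none
layer 3 (phototaxis) idle — unchanged: none
→ actuator none

none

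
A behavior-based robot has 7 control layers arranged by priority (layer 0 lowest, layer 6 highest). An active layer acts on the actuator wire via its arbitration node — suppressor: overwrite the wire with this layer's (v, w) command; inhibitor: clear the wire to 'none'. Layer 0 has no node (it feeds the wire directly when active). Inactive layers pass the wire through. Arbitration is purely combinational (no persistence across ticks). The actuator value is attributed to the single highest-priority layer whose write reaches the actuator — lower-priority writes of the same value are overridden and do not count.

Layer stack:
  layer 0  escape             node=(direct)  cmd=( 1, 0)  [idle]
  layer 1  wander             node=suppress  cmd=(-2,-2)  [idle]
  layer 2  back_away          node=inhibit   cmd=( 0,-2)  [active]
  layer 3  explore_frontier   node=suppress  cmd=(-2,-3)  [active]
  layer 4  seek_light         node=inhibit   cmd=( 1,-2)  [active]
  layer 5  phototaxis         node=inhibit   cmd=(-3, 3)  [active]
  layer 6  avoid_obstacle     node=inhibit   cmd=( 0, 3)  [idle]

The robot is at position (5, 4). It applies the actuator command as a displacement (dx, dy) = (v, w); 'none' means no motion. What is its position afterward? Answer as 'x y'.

5 4

L0 escape: idle → wire = none
L1 wander: idle → wire stays none
L2 back_away: active, inhibitor → wire = none
L3 explore_frontier: active, suppressor → wire = (-2, -3)
L4 seek_light: active, inhibitor → wire = none
L5 phototaxis: active, inhibitor → wire = none
L6 avoid_obstacle: idle → wire stays none
actuator = none
position: (5, 4) + none = (5, 4)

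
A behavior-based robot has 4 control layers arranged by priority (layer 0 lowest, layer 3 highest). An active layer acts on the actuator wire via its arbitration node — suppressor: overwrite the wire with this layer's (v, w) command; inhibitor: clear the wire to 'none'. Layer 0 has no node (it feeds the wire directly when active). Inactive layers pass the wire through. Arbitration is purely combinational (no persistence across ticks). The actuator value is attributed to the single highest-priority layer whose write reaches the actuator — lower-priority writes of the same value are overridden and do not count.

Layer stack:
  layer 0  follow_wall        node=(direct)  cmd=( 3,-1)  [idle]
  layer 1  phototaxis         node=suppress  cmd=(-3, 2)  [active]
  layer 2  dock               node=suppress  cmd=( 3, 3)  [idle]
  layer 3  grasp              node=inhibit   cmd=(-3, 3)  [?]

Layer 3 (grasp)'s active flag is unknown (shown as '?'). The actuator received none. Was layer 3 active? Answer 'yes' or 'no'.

If layer 3 is active=yes:
  actuator would be none
If layer 3 is active=no:
  actuator would be (-3, 2)
Observed none, so layer 3 was active.

yes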